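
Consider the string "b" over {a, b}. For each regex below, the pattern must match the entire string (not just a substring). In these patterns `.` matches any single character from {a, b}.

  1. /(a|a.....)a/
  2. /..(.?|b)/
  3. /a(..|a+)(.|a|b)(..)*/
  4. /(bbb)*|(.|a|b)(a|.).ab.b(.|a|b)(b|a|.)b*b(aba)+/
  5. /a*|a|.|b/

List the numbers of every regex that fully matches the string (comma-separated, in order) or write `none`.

5

1 → no match — must start with "a"
2 → no match
3 → no match — must start with "a"
4 → no match
5 → match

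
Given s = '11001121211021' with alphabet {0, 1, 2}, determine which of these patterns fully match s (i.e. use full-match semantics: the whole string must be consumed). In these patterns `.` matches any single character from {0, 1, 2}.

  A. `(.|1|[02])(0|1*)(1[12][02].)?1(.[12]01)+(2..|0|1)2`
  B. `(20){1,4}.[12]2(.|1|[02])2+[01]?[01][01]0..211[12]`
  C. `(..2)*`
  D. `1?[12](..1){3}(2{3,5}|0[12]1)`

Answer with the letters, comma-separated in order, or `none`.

A → no match — must end with '2'
B → no match — must start with '20'
C → no match
D → match

D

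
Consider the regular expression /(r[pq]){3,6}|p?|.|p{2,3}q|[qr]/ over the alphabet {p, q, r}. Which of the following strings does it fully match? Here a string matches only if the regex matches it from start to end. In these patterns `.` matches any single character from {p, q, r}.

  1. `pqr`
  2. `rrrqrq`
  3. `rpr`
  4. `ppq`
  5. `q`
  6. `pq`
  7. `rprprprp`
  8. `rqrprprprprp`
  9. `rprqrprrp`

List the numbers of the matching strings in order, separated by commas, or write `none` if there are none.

4, 5, 7, 8

1 → no match
2 → no match
3 → no match
4 → match
5 → match
6 → no match
7 → match
8 → match
9 → no match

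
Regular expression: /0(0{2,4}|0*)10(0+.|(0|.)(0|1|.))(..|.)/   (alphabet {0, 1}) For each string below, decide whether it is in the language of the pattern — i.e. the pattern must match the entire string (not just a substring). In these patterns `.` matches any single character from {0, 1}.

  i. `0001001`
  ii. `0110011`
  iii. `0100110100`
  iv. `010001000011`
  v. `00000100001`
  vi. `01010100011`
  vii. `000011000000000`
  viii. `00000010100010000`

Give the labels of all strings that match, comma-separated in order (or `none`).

i. `0001001` → no match
ii. `0110011` → no match
iii. `0100110100` → no match
iv. `010001000011` → no match
v. `00000100001` → match
vi. `01010100011` → no match
vii → no match
viii → no match

v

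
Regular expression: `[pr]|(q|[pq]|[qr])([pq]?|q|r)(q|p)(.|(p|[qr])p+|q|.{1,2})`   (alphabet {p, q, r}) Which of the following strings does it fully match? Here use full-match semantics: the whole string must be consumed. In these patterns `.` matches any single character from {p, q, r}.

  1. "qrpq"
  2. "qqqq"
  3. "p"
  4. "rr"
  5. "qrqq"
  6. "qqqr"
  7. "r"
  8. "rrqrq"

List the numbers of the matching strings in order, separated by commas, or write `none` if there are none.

1 → match
2 → match
3 → match
4 → no match
5 → match
6 → match
7 → match
8 → match

1, 2, 3, 5, 6, 7, 8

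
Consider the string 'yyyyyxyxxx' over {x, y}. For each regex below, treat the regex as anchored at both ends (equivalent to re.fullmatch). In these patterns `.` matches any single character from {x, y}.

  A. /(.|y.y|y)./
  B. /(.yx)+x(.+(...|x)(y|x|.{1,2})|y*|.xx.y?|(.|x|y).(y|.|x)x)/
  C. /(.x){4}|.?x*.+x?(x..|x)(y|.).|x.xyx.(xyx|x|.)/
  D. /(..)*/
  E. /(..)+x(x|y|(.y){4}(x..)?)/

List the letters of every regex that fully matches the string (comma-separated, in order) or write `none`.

C, D, E

A → no match
B → no match
C → match
D → match
E → match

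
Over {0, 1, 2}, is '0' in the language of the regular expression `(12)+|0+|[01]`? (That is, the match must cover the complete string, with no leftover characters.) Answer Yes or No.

Yes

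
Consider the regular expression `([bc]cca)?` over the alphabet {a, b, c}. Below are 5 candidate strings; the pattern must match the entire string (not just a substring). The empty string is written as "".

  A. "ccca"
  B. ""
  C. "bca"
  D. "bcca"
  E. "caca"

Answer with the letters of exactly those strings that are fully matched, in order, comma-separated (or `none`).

A → match
B → match
C → no match
D → match
E → no match

A, B, D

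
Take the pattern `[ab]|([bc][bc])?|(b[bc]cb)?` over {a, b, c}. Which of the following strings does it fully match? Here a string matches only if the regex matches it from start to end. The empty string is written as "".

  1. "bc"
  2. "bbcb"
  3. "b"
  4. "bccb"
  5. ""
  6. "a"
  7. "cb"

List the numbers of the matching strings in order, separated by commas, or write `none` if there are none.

1. "bc" → match
2. "bbcb" → match
3. "b" → match
4. "bccb" → match
5. "" → match
6. "a" → match
7. "cb" → match

1, 2, 3, 4, 5, 6, 7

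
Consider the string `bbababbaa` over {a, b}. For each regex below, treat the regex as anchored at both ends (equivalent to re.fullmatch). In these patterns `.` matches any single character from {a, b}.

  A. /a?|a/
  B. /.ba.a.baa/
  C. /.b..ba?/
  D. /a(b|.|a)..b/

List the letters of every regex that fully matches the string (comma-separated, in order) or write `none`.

B

A → no match
B → match
C → no match
D → no match — must start with `a`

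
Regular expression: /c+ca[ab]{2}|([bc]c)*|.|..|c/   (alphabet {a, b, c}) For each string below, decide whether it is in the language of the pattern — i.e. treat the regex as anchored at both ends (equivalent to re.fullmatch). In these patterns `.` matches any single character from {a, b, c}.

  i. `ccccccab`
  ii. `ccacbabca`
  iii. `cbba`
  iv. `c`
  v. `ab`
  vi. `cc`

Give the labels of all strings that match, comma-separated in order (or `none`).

i → no match
ii → no match
iii → no match
iv → match
v → match
vi → match

iv, v, vi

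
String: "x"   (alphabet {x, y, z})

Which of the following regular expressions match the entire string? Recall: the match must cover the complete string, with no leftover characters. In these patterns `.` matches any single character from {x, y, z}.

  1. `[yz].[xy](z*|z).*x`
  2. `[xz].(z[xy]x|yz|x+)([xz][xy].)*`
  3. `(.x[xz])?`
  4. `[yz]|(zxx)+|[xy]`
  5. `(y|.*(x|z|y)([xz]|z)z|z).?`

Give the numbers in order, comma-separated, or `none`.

1 → no match
2 → no match
3 → no match
4 → match
5 → no match

4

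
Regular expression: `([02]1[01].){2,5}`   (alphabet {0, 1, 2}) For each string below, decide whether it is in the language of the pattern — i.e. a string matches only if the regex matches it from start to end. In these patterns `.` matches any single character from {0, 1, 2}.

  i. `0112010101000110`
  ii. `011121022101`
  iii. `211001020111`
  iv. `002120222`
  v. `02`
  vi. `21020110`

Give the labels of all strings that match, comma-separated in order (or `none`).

i → match
ii. `011121022101` → match
iii. `211001020111` → match
iv. `002120222` → no match
v. `02` → no match
vi. `21020110` → match

i, ii, iii, vi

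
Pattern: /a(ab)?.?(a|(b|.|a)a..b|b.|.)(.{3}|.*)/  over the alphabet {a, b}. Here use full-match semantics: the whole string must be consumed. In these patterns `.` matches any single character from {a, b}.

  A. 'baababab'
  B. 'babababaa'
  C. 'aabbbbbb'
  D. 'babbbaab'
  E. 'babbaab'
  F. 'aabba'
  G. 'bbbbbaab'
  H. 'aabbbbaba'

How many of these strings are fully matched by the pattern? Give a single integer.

3

A → no match — must start with 'a'
B → no match — must start with 'a'
C → match
D → no match — must start with 'a'
E → no match — must start with 'a'
F → match
G → no match — must start with 'a'
H → match
Total matched: 3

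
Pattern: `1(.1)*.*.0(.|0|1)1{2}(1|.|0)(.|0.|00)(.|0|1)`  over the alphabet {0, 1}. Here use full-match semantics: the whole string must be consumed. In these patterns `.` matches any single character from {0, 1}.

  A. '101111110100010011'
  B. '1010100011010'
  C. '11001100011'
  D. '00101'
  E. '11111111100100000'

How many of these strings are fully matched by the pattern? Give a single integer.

1

A → no match
B → match
C → no match
D → no match — must start with '1'
E → no match
Total matched: 1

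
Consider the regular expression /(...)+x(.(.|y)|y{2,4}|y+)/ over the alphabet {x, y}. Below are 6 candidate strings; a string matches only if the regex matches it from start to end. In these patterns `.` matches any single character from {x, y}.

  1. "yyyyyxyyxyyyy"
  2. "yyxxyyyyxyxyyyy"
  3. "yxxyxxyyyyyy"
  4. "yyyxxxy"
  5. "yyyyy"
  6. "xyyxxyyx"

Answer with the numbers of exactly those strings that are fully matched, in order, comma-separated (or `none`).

1 → no match
2 → no match
3 → no match
4 → no match
5 → no match
6 → no match

none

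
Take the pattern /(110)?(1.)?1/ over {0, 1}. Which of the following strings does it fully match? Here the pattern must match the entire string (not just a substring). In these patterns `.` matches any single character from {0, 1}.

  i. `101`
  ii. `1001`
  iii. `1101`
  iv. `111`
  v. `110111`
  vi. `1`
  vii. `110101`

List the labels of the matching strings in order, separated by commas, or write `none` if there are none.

i → match
ii → no match
iii → match
iv → match
v → match
vi → match
vii → match

i, iii, iv, v, vi, vii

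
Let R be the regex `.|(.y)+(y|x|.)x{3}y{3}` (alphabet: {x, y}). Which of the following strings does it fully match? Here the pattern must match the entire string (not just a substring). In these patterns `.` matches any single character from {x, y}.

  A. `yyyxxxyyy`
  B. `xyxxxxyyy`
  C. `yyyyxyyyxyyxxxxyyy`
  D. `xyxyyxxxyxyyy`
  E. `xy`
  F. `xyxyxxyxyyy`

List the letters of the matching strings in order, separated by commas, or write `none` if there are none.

A. `yyyxxxyyy` → match
B. `xyxxxxyyy` → match
C → no match
D → no match
E. `xy` → no match
F. `xyxyxxyxyyy` → no match

A, B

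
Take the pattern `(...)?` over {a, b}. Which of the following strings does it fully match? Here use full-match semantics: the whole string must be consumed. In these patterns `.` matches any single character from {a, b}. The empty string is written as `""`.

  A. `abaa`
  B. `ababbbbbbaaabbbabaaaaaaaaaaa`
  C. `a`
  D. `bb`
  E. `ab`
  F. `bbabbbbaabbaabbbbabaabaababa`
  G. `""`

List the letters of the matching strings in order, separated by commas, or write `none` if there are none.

G

A → no match
B → no match
C → no match
D → no match
E → no match
F → no match
G → match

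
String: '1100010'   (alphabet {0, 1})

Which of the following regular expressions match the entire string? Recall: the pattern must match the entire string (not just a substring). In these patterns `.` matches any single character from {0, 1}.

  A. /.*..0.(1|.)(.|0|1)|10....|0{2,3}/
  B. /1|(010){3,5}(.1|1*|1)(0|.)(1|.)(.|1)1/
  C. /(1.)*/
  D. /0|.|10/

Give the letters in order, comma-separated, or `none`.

A

A → match
B → no match — must end with '1'
C → no match
D → no match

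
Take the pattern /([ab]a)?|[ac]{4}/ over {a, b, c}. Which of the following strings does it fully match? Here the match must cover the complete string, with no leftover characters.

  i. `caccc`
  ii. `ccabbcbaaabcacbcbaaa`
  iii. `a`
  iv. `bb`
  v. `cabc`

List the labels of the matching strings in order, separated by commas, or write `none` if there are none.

i → no match
ii → no match
iii → no match
iv → no match
v → no match

none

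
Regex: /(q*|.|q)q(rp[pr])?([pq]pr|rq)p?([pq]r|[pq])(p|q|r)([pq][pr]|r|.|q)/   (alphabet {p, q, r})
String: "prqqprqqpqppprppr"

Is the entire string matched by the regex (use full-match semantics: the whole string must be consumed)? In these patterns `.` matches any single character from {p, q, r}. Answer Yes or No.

No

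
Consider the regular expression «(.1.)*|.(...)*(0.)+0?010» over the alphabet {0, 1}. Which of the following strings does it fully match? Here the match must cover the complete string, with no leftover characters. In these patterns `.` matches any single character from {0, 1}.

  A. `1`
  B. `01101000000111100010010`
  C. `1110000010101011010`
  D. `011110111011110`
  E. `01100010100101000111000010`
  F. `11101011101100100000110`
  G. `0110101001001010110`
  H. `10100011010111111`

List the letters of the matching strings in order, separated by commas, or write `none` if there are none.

D

A. `1` → no match
B → no match
C → no match
D → match
E → no match
F → no match
G → no match
H → no match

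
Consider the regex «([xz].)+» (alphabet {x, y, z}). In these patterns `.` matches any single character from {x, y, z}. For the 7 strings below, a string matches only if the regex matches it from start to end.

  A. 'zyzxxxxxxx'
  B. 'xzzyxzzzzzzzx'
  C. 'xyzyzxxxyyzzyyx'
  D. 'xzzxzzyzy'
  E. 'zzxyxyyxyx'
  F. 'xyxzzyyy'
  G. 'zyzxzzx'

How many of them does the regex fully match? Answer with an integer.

1

A → match
B → no match
C → no match
D → no match
E → no match
F → no match
G → no match
Total matched: 1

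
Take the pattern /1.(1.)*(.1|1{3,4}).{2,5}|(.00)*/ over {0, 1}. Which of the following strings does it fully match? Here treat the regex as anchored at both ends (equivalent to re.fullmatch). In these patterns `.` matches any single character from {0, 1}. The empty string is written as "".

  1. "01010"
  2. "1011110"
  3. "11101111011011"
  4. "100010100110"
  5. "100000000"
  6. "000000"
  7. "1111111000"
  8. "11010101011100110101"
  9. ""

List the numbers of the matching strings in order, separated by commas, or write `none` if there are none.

2, 3, 5, 6, 7, 9

1 → no match
2 → match
3 → match
4 → no match
5 → match
6 → match
7 → match
8 → no match
9 → match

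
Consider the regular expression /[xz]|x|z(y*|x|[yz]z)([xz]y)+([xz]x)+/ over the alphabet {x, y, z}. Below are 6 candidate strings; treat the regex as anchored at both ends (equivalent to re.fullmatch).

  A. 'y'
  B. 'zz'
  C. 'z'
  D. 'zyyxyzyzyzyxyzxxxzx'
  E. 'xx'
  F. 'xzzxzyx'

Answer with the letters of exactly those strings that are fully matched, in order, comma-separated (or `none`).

A → no match
B → no match
C → match
D → match
E → no match
F → no match

C, D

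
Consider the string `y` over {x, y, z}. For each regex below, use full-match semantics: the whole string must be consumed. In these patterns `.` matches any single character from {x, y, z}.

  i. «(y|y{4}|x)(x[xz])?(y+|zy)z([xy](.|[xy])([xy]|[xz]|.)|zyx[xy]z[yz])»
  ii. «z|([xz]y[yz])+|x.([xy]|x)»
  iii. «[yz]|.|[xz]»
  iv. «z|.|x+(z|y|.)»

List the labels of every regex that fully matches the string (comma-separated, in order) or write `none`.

i → no match
ii → no match
iii → match
iv → match

iii, iv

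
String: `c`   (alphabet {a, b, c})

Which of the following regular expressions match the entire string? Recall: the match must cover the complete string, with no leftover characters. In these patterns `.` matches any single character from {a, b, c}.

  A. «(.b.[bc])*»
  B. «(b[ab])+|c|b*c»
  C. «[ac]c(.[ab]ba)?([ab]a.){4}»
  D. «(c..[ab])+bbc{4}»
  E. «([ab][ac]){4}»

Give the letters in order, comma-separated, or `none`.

A → no match
B → match
C → no match
D → no match
E → no match

B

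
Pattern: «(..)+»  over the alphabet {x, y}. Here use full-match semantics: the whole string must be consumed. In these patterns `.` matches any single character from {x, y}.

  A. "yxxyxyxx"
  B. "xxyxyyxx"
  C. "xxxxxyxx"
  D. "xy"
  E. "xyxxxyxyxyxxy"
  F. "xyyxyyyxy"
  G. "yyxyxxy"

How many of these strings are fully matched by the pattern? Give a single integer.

A. "yxxyxyxx" → match
B. "xxyxyyxx" → match
C. "xxxxxyxx" → match
D. "xy" → match
E → no match
F. "xyyxyyyxy" → no match
G. "yyxyxxy" → no match
Total matched: 4

4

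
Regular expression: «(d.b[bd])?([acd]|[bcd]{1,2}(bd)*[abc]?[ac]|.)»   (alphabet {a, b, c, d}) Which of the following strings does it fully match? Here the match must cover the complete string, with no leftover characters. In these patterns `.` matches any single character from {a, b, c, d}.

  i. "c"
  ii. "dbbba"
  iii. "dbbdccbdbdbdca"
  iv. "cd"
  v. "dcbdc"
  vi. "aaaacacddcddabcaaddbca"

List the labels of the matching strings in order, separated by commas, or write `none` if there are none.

i, ii, iii, v

i → match
ii → match
iii → match
iv → no match
v → match
vi → no match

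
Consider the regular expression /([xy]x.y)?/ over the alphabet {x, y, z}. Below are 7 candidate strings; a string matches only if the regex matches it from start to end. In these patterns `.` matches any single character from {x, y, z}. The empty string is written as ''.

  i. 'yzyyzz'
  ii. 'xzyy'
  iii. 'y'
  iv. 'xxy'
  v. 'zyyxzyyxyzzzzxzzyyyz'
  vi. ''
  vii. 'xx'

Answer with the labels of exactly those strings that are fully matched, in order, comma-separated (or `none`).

i → no match
ii → no match
iii → no match
iv → no match
v → no match
vi → match
vii → no match

vi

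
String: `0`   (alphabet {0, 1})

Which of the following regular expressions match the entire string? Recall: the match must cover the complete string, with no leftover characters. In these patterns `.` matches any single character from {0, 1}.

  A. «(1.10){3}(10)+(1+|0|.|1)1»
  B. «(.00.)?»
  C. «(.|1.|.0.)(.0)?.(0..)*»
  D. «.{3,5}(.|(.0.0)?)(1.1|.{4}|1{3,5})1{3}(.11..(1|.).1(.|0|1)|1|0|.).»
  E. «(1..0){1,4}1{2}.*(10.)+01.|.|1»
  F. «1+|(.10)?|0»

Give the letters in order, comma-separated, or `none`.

E, F

A → no match — must start with `1`
B → no match
C → no match
D → no match
E → match
F → match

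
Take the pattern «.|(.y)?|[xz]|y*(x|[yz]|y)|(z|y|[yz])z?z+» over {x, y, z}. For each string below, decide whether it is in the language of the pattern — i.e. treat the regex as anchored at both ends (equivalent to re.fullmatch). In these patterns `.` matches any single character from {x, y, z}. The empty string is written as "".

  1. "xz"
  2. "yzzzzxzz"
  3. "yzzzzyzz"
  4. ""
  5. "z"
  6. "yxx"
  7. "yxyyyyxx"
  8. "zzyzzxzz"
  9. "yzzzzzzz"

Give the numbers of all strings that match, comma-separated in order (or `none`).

1 → no match
2 → no match
3 → no match
4 → match
5 → match
6 → no match
7 → no match
8 → no match
9 → match

4, 5, 9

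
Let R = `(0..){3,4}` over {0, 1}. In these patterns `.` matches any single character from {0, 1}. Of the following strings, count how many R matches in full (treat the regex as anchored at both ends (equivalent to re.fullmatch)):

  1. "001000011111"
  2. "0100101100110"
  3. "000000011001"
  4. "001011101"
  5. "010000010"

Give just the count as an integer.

2

1 → no match
2 → no match
3 → match
4 → no match
5 → match
Total matched: 2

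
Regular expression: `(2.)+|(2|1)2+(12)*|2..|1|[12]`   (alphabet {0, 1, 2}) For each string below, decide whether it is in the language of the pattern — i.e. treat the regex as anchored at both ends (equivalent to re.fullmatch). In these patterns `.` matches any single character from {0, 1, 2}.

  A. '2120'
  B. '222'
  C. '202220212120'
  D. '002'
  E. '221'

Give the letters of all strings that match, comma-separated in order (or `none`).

A, B, C, E

A → match
B → match
C → match
D → no match
E → match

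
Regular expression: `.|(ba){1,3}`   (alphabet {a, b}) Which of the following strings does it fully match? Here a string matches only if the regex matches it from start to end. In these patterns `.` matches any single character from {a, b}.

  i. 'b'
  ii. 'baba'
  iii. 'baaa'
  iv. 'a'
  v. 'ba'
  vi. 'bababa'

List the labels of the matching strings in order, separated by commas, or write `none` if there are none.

i, ii, iv, v, vi

i → match
ii → match
iii → no match
iv → match
v → match
vi → match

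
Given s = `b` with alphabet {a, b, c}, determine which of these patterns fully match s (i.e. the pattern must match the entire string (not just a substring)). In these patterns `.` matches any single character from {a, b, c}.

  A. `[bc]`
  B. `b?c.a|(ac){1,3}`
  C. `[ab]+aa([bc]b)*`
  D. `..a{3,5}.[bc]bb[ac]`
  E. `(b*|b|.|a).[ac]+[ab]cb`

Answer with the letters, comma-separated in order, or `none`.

A → match
B → no match
C → no match
D → no match
E → no match — must end with `cb`

A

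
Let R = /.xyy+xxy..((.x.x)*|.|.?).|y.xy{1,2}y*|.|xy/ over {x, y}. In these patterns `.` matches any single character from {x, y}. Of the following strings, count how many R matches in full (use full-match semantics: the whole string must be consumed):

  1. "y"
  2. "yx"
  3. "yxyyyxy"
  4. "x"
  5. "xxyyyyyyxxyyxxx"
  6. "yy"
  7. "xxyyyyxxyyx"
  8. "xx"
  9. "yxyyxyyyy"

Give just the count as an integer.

1 → match
2 → no match
3 → no match
4 → match
5 → match
6 → no match
7 → no match
8 → no match
9 → no match
Total matched: 3

3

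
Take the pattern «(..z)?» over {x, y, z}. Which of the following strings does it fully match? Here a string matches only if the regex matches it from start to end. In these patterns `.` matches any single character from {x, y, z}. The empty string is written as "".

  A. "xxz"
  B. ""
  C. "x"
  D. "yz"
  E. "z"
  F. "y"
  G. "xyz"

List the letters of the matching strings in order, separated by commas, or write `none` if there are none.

A, B, G

A. "xxz" → match
B. "" → match
C. "x" → no match
D. "yz" → no match
E. "z" → no match
F. "y" → no match
G. "xyz" → match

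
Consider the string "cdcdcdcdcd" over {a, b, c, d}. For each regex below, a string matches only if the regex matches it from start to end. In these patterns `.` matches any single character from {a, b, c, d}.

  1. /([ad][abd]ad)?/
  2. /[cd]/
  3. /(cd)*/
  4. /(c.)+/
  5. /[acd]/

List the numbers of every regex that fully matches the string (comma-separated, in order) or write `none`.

1 → no match
2 → no match
3 → match
4 → match
5 → no match

3, 4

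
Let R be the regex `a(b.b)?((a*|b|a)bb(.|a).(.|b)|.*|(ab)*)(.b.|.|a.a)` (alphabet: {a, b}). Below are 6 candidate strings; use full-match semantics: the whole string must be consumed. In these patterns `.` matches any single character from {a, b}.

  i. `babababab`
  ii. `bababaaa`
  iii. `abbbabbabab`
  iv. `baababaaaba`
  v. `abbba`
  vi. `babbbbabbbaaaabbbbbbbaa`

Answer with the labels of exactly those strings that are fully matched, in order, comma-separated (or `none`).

i → no match — must start with `a`
ii → no match — must start with `a`
iii → match
iv → no match — must start with `a`
v → match
vi → no match — must start with `a`

iii, v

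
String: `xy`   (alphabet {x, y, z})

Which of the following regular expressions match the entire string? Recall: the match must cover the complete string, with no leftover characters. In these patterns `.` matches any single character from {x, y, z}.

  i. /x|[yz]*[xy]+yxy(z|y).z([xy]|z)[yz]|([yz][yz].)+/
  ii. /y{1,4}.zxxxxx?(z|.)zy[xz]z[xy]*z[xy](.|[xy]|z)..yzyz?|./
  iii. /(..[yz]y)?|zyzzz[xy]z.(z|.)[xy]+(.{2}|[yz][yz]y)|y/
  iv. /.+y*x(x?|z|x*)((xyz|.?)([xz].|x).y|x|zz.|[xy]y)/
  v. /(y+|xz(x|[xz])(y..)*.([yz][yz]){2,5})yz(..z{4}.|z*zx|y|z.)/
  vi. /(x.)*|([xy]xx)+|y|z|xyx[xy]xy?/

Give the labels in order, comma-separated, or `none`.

vi

i → no match
ii → no match
iii → no match
iv → no match
v → no match
vi → match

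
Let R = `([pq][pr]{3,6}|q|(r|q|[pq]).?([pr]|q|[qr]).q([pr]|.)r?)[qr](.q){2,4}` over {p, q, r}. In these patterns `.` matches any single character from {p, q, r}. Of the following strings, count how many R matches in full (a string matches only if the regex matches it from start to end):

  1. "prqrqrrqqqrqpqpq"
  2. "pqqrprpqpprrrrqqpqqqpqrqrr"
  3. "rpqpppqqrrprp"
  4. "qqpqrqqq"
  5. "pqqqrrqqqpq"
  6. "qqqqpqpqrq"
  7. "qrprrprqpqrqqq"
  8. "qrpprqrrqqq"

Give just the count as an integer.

5

1 → match
2 → no match — must end with "q"
3 → no match — must end with "q"
4 → match
5 → match
6 → match
7 → match
8 → no match
Total matched: 5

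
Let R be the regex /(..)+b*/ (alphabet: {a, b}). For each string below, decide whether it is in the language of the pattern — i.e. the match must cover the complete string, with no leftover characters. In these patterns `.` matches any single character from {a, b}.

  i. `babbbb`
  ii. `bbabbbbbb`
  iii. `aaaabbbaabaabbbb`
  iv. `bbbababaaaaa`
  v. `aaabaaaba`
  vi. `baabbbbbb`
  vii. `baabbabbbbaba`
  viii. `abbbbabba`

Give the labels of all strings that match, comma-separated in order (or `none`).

i, ii, iii, iv, vi

i → match
ii → match
iii → match
iv → match
v → no match
vi → match
vii → no match
viii → no match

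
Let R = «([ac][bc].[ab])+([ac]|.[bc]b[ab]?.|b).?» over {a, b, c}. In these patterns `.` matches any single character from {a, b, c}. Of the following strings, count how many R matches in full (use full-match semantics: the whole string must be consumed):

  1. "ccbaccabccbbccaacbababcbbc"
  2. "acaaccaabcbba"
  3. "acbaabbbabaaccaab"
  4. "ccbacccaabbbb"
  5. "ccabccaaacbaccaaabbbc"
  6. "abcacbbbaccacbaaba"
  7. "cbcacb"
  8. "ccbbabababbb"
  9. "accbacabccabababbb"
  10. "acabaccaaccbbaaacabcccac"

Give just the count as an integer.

1 → match
2 → match
3 → match
4 → match
5 → match
6 → match
7 → match
8 → match
9 → match
10 → no match
Total matched: 9

9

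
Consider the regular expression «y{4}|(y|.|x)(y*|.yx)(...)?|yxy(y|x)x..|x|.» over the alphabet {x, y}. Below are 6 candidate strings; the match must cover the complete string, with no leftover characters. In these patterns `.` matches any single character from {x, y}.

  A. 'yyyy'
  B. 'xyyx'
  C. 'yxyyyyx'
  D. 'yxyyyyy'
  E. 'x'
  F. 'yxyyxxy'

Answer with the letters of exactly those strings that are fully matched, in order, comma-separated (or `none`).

A → match
B → match
C → no match
D → no match
E → match
F → match

A, B, E, F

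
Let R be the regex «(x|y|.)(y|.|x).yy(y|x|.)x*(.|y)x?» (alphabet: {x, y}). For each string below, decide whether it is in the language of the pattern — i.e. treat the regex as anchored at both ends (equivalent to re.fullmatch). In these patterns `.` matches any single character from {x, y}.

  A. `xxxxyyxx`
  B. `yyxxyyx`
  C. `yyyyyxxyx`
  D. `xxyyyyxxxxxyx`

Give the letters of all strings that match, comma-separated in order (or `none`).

A. `xxxxyyxx` → no match
B. `yyxxyyx` → no match
C. `yyyyyxxyx` → match
D → match

C, D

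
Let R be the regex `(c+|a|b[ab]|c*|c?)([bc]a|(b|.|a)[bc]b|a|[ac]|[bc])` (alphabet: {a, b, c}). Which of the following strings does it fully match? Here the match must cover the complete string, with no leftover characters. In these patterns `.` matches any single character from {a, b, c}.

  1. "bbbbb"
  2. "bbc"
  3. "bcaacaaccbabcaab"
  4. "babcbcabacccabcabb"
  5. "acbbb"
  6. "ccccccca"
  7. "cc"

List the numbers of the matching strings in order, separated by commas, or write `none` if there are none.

1 → match
2 → match
3 → no match
4 → no match
5 → no match
6 → match
7 → match

1, 2, 6, 7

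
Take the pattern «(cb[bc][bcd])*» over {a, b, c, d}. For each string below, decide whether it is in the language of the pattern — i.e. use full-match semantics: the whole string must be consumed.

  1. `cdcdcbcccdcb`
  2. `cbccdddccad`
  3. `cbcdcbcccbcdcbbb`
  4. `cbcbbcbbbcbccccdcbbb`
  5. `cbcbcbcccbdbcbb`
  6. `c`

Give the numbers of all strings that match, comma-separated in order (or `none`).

3

1 → no match
2 → no match
3 → match
4 → no match
5 → no match
6 → no match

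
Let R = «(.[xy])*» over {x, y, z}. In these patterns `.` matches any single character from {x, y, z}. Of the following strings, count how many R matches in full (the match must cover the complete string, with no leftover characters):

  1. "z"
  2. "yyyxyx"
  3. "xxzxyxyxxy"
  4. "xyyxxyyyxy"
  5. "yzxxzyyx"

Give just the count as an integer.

3

1 → no match
2 → match
3 → match
4 → match
5 → no match
Total matched: 3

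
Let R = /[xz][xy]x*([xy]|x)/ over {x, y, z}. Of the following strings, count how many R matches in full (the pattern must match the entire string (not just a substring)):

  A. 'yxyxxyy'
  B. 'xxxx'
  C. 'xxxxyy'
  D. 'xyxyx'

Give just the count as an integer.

A → no match
B → match
C → no match
D → no match
Total matched: 1

1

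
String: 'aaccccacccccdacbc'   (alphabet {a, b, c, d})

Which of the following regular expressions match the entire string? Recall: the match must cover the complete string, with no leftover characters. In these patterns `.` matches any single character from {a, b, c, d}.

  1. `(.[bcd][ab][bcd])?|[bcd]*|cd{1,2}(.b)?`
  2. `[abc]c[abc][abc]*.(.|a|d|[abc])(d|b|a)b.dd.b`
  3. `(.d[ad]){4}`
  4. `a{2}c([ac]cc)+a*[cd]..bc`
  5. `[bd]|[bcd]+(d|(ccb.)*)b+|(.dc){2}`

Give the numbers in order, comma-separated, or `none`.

1 → no match
2 → no match — must end with 'b'
3 → no match
4 → match
5 → no match

4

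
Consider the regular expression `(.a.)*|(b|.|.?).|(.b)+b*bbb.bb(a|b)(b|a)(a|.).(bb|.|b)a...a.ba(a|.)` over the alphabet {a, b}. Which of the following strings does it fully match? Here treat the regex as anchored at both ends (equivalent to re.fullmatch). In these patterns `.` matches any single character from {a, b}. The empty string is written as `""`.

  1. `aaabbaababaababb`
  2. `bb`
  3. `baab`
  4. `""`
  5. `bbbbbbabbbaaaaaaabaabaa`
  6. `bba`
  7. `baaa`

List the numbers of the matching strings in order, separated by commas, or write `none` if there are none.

2, 4, 5

1 → no match
2. `bb` → match
3. `baab` → no match
4. `""` → match
5 → match
6. `bba` → no match
7. `baaa` → no match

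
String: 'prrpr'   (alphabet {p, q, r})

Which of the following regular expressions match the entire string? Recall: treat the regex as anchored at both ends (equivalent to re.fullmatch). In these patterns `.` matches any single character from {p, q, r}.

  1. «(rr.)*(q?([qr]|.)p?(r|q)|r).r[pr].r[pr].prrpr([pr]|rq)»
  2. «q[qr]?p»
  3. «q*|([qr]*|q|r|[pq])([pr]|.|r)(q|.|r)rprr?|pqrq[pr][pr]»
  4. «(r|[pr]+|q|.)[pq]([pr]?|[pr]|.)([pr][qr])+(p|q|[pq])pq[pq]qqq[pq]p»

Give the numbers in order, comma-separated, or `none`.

3

1 → no match
2 → no match — must start with 'q'
3 → match
4 → no match — must end with 'p'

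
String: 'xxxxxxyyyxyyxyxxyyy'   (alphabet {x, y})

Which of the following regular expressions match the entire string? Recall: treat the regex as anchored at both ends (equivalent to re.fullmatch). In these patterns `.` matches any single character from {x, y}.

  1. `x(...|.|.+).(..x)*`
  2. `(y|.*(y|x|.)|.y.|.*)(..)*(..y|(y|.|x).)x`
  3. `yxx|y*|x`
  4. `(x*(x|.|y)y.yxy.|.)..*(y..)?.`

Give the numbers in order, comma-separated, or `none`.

1, 4

1 → match
2 → no match — must end with 'x'
3 → no match
4 → match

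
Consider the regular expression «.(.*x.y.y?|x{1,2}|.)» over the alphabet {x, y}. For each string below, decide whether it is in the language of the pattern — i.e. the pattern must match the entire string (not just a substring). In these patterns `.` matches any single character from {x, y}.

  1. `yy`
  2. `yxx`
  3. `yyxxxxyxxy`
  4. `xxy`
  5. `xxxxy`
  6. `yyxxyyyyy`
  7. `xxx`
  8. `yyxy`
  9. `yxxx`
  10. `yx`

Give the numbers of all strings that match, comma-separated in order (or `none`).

1 → match
2 → match
3 → no match
4 → no match
5 → no match
6 → no match
7 → match
8 → no match
9 → no match
10 → match

1, 2, 7, 10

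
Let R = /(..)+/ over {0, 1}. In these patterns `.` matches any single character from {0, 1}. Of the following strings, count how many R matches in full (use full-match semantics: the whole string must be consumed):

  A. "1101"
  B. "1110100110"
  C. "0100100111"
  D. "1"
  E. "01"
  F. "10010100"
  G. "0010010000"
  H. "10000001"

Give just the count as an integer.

A → match
B → match
C → match
D → no match
E → match
F → match
G → match
H → match
Total matched: 7

7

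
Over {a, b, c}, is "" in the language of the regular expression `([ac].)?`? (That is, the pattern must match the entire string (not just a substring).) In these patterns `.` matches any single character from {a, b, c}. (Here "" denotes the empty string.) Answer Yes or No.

Yes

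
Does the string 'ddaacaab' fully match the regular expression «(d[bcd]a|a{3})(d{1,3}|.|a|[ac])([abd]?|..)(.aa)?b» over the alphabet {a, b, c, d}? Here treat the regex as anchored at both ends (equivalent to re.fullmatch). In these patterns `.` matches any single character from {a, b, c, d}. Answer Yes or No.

Yes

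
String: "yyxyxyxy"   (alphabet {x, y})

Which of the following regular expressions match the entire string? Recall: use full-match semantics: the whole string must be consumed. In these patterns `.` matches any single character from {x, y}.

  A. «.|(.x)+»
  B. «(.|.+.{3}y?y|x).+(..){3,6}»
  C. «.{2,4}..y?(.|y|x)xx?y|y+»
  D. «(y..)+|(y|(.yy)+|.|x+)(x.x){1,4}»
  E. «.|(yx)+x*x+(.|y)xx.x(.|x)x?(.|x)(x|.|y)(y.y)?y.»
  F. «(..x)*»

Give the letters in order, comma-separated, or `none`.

A → no match
B → match
C → match
D → no match
E → no match
F → no match

B, C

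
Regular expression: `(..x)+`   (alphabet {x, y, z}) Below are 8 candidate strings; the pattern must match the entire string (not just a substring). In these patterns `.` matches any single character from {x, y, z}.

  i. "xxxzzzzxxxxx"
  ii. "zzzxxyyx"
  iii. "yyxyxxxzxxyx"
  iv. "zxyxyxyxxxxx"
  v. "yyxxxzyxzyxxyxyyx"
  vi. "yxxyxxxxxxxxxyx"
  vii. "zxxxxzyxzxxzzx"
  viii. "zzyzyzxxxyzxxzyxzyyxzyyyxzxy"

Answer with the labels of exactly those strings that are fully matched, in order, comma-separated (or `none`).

i. "xxxzzzzxxxxx" → no match
ii. "zzzxxyyx" → no match
iii. "yyxyxxxzxxyx" → match
iv. "zxyxyxyxxxxx" → no match
v → no match
vi → match
vii → no match
viii → no match — must end with "x"

iii, vi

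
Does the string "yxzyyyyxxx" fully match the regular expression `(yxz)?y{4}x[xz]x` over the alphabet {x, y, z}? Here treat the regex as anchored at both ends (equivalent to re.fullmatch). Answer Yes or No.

Yes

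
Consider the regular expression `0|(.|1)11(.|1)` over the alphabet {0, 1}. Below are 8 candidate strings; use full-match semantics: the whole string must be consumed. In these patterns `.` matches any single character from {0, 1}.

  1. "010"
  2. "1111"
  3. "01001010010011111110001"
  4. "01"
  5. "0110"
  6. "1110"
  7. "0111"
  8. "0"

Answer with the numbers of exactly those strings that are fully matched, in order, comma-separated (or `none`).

1 → no match
2 → match
3 → no match
4 → no match
5 → match
6 → match
7 → match
8 → match

2, 5, 6, 7, 8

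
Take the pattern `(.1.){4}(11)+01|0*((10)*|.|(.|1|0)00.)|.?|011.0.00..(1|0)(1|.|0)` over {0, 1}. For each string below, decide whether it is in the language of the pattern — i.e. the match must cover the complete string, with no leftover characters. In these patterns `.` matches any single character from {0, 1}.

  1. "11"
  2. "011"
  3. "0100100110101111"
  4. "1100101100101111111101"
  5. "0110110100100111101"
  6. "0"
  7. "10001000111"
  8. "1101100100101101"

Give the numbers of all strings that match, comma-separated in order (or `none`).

4, 6, 8

1 → no match
2 → no match
3 → no match
4 → match
5 → no match
6 → match
7 → no match
8 → match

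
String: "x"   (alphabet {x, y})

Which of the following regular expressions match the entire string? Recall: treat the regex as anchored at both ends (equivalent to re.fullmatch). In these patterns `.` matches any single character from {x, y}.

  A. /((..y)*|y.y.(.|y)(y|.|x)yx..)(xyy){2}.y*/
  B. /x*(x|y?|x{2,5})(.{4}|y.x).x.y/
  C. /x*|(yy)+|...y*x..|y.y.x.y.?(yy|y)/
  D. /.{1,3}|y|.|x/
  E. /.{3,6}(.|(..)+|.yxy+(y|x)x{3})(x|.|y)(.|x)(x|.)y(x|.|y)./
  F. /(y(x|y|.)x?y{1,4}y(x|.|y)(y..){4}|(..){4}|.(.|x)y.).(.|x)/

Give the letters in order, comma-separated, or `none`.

C, D

A → no match
B → no match — must end with "y"
C → match
D → match
E → no match
F → no match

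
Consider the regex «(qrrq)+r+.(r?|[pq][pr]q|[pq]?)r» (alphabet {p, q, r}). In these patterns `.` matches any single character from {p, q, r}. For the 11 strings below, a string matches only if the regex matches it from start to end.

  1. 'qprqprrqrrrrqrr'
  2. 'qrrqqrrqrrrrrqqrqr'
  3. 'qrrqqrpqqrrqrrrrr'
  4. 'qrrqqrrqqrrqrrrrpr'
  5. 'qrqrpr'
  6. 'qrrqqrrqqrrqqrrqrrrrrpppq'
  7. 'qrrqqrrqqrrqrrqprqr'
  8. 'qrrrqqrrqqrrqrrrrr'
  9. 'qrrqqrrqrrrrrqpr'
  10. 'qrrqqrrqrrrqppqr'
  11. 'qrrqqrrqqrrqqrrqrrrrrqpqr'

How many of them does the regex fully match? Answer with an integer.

6

1 → no match — must start with 'qrrq'
2 → match
3 → no match
4 → match
5 → no match — must start with 'qrrq'
6 → no match — must end with 'r'
7 → match
8 → no match — must start with 'qrrq'
9 → match
10 → match
11 → match
Total matched: 6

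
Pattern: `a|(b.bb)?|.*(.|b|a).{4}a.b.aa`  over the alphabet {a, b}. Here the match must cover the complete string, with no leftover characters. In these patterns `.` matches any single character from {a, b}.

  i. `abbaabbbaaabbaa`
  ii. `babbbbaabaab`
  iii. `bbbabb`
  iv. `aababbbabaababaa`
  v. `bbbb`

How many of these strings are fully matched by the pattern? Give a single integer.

i → match
ii → no match
iii → no match
iv → no match
v → match
Total matched: 2

2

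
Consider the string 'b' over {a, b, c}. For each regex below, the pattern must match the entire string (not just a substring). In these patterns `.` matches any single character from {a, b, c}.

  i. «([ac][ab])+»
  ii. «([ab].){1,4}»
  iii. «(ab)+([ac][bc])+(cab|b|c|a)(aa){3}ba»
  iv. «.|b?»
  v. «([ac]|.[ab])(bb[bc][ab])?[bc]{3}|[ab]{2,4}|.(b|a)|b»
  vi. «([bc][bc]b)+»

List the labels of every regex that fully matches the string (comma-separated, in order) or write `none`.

i → no match
ii → no match
iii → no match — must start with 'ab'
iv → match
v → match
vi → no match

iv, v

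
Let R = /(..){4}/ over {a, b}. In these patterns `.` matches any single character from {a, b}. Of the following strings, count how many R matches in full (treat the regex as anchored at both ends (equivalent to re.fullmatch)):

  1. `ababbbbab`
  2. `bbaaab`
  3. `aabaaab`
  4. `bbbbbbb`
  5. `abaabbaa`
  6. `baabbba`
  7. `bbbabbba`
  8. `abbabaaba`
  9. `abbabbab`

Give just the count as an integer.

3

1 → no match
2 → no match
3 → no match
4 → no match
5 → match
6 → no match
7 → match
8 → no match
9 → match
Total matched: 3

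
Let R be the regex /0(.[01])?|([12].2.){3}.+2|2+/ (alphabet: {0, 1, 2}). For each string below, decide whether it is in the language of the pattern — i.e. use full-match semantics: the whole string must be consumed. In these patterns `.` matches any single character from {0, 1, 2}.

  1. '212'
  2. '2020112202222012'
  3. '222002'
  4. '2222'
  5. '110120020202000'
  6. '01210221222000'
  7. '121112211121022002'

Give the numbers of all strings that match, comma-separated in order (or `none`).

1 → no match
2 → no match
3 → no match
4 → match
5 → no match
6 → no match
7 → no match

4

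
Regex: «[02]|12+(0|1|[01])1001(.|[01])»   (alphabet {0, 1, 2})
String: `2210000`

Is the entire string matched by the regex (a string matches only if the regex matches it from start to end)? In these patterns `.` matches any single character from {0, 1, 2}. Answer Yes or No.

No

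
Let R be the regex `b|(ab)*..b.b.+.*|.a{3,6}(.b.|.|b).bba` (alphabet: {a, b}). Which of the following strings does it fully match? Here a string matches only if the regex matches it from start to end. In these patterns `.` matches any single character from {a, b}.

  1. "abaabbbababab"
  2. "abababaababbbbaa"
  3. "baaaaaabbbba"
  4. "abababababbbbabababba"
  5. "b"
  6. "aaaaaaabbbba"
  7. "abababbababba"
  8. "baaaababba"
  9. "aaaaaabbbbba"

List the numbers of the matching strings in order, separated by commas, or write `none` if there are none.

1 → match
2 → match
3 → match
4 → match
5 → match
6 → match
7 → match
8 → match
9 → match

1, 2, 3, 4, 5, 6, 7, 8, 9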